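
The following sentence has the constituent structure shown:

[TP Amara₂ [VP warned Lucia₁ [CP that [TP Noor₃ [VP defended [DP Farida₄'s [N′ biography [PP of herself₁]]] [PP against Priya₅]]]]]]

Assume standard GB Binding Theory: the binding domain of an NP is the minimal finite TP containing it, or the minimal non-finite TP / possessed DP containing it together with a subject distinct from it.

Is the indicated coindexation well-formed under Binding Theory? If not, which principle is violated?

Principle A

The two coindexed NPs are *Lucia₁* and *herself₁*.
*herself₁* is an anaphor. Principle A requires it to be bound within its binding domain — the possessed DP, whose subject is Farida₄.
Within that domain it is c-commanded by *Farida₄*, which does not share its index.
*Lucia₁* does c-command the anaphor, but from outside its binding domain.
The anaphor is unbound in its domain → Principle A violation.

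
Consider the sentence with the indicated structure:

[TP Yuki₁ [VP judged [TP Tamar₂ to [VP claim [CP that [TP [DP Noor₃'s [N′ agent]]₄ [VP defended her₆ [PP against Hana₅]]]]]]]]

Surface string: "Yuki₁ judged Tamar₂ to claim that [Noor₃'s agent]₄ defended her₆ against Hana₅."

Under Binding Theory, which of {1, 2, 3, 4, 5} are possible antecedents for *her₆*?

{1, 2, 3}

*her* is a pronoun, so Principle B applies: it must be free in its binding domain.
Binding domain of *her₆*: the embedded TP, whose subject is [Noor₃'s agent]₄.
*Yuki₁* c-commands the pronoun but from outside its binding domain, and is not c-commanded by it → coindexation permitted.
*Tamar₂* c-commands the pronoun but from outside its binding domain, and is not c-commanded by it → coindexation permitted.
*Noor₃* and the pronoun do not c-command one another → neither Principle B nor Principle C is at stake; coindexation permitted.
*[Noor₃'s agent]₄* c-commands the pronoun within its binding domain → coindexation would violate Principle B.
*Hana₅*: the pronoun c-commands this R-expression → coindexation would violate Principle C on *Hana₅*.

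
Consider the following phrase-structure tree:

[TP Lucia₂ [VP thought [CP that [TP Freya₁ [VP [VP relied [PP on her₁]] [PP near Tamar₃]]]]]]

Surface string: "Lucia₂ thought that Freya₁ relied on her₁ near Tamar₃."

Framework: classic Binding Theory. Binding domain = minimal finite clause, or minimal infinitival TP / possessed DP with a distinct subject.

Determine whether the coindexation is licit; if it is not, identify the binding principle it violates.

The two coindexed NPs are *Freya₁* and *her₁*.
*her₁* is a pronoun. Its binding domain is the embedded TP, whose subject is Freya₁.
*Freya₁* c-commands it within that domain and carries the same index.
The pronoun is locally bound → Principle B violation.

Principle B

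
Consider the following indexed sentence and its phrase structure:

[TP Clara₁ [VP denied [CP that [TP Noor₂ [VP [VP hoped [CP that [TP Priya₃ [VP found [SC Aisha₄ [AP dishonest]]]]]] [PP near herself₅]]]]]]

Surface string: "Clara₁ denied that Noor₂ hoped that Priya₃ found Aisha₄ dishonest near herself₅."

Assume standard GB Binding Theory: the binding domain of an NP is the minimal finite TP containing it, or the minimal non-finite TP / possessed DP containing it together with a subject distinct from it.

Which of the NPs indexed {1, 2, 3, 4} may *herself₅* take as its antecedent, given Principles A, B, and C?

*herself* is an anaphor, so Principle A applies: it must be bound in its binding domain.
Binding domain of *herself₅*: the embedded TP, whose subject is Noor₂.
*Clara₁* c-commands the anaphor but is outside its binding domain → cannot satisfy Principle A.
*Noor₂* c-commands the anaphor within its binding domain → licit binder.
*Priya₃* does not c-command the anaphor → cannot bind it.
*Aisha₄* does not c-command the anaphor → cannot bind it.

{2}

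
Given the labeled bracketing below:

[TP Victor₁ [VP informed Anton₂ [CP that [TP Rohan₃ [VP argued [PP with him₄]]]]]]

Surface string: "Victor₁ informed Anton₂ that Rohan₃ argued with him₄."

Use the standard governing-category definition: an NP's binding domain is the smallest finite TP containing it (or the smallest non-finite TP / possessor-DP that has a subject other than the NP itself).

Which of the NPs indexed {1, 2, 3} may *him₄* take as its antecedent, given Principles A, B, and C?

{1, 2}

*him* is a pronoun, so Principle B applies: it must be free in its binding domain.
Binding domain of *him₄*: the embedded TP, whose subject is Rohan₃.
*Victor₁* c-commands the pronoun but from outside its binding domain, and is not c-commanded by it → coindexation permitted.
*Anton₂* c-commands the pronoun but from outside its binding domain, and is not c-commanded by it → coindexation permitted.
*Rohan₃* c-commands the pronoun within its binding domain → coindexation would violate Principle B.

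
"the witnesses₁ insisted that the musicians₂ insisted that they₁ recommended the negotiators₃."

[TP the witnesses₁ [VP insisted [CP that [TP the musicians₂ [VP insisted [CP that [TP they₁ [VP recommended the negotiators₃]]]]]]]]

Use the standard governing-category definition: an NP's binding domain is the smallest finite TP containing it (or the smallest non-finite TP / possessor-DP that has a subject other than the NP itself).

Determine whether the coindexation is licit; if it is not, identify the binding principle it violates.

grammatical

The two coindexed NPs are *the witnesses₁* and *they₁*.
*they₁* is a pronoun; nothing c-commands it within its binding domain (the embedded TP.), so Principle B holds trivially.
*the witnesses₁* is an R-expression; *they₁* does not c-command it, and no other NP shares its index, so Principle C is satisfied.
All principles are respected.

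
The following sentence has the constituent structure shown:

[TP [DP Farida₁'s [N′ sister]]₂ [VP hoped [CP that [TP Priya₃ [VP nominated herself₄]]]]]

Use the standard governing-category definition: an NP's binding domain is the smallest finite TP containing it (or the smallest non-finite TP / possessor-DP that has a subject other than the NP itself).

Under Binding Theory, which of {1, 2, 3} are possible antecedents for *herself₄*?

{3}

*herself* is an anaphor, so Principle A applies: it must be bound in its binding domain.
Binding domain of *herself₄*: the embedded TP, whose subject is Priya₃.
*Farida₁* does not c-command the anaphor → cannot bind it.
*[Farida₁'s sister]₂* c-commands the anaphor but is outside its binding domain → cannot satisfy Principle A.
*Priya₃* c-commands the anaphor within its binding domain → licit binder.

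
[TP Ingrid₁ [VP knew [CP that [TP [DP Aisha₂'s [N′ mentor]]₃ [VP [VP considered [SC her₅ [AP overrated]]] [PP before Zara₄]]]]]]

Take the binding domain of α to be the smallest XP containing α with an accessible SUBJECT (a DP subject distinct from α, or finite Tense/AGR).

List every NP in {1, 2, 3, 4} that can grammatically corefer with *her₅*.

{1, 2, 4}

*her* is a pronoun, so Principle B applies: it must be free in its binding domain.
Binding domain of *her₅*: the embedded TP, whose subject is [Aisha₂'s mentor]₃.
*Ingrid₁* c-commands the pronoun but from outside its binding domain, and is not c-commanded by it → coindexation permitted.
*Aisha₂* and the pronoun do not c-command one another → neither Principle B nor Principle C is at stake; coindexation permitted.
*[Aisha₂'s mentor]₃* c-commands the pronoun within its binding domain → coindexation would violate Principle B.
*Zara₄* and the pronoun do not c-command one another → neither Principle B nor Principle C is at stake; coindexation permitted.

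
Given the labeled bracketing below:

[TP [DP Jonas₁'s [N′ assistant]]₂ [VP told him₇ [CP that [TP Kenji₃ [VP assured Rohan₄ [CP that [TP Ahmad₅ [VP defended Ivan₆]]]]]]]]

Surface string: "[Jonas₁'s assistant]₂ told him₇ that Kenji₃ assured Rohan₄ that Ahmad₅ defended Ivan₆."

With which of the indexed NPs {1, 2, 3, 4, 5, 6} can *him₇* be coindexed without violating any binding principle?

*him* is a pronoun, so Principle B applies: it must be free in its binding domain.
Binding domain of *him₇*: the matrix TP, whose subject is [Jonas₁'s assistant]₂.
*Jonas₁* and the pronoun do not c-command one another → neither Principle B nor Principle C is at stake; coindexation permitted.
*[Jonas₁'s assistant]₂* c-commands the pronoun within its binding domain → coindexation would violate Principle B.
*Kenji₃*: the pronoun c-commands this R-expression → coindexation would violate Principle C on *Kenji₃*.
*Rohan₄*: the pronoun c-commands this R-expression → coindexation would violate Principle C on *Rohan₄*.
*Ahmad₅*: the pronoun c-commands this R-expression → coindexation would violate Principle C on *Ahmad₅*.
*Ivan₆*: the pronoun c-commands this R-expression → coindexation would violate Principle C on *Ivan₆*.

{1}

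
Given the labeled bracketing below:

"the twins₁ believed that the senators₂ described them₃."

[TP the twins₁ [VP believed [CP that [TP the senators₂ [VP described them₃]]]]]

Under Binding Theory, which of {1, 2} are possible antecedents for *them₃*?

{1}

*them* is a pronoun, so Principle B applies: it must be free in its binding domain.
Binding domain of *them₃*: the embedded TP, whose subject is the senators₂.
*the twins₁* c-commands the pronoun but from outside its binding domain, and is not c-commanded by it → coindexation permitted.
*the senators₂* c-commands the pronoun within its binding domain → coindexation would violate Principle B.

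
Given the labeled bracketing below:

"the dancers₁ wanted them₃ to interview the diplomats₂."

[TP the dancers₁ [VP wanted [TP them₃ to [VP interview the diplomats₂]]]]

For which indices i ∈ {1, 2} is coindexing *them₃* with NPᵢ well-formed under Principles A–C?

none

*them* is a pronoun, so Principle B applies: it must be free in its binding domain.
Binding domain of *them₃*: the matrix TP, whose subject is the dancers₁.
*the dancers₁* c-commands the pronoun within its binding domain → coindexation would violate Principle B.
*the diplomats₂*: the pronoun c-commands this R-expression → coindexation would violate Principle C on *the diplomats₂*.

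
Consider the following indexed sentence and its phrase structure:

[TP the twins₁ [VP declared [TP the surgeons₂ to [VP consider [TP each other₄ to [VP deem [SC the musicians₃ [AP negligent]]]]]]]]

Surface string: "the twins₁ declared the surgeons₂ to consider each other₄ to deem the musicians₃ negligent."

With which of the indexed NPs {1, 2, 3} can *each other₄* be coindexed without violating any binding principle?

*each other* is an anaphor, so Principle A applies: it must be bound in its binding domain.
Binding domain of *each other₄*: the embedded TP, whose subject is the surgeons₂.
*the twins₁* c-commands the anaphor but is outside its binding domain → cannot satisfy Principle A.
*the surgeons₂* c-commands the anaphor within its binding domain → licit binder.
*the musicians₃* does not c-command the anaphor → cannot bind it.

{2}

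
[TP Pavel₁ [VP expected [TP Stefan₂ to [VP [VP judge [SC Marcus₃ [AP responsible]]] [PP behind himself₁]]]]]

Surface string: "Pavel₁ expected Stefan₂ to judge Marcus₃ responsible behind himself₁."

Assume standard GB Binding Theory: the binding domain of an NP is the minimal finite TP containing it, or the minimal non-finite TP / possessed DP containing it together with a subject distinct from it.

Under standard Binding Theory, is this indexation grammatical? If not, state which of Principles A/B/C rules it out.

The two coindexed NPs are *Pavel₁* and *himself₁*.
*himself₁* is an anaphor. Principle A requires it to be bound within its binding domain — the embedded TP, whose subject is Stefan₂.
Within that domain it is c-commanded by *Stefan₂*, which does not share its index.
*Pavel₁* does c-command the anaphor, but from outside its binding domain.
The anaphor is unbound in its domain → Principle A violation.

Principle A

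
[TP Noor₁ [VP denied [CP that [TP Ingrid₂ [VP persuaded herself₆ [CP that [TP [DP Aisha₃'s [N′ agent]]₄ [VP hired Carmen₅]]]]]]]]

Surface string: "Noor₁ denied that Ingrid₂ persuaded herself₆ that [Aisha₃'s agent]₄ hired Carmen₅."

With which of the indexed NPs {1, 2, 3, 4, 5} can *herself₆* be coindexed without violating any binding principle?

*herself* is an anaphor, so Principle A applies: it must be bound in its binding domain.
Binding domain of *herself₆*: the embedded TP, whose subject is Ingrid₂.
*Noor₁* c-commands the anaphor but is outside its binding domain → cannot satisfy Principle A.
*Ingrid₂* c-commands the anaphor within its binding domain → licit binder.
*Aisha₃* does not c-command the anaphor → cannot bind it.
*[Aisha₃'s agent]₄* does not c-command the anaphor → cannot bind it.
*Carmen₅* does not c-command the anaphor → cannot bind it.

{2}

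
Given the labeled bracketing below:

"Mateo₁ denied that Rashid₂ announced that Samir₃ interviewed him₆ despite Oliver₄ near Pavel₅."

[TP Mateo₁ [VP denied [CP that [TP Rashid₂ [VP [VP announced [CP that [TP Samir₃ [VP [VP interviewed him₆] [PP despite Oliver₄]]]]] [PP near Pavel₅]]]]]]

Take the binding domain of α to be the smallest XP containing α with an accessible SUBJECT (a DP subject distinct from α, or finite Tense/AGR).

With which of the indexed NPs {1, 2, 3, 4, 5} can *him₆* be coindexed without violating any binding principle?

*him* is a pronoun, so Principle B applies: it must be free in its binding domain.
Binding domain of *him₆*: the embedded TP, whose subject is Samir₃.
*Mateo₁* c-commands the pronoun but from outside its binding domain, and is not c-commanded by it → coindexation permitted.
*Rashid₂* c-commands the pronoun but from outside its binding domain, and is not c-commanded by it → coindexation permitted.
*Samir₃* c-commands the pronoun within its binding domain → coindexation would violate Principle B.
*Oliver₄* and the pronoun do not c-command one another → neither Principle B nor Principle C is at stake; coindexation permitted.
*Pavel₅* and the pronoun do not c-command one another → neither Principle B nor Principle C is at stake; coindexation permitted.

{1, 2, 4, 5}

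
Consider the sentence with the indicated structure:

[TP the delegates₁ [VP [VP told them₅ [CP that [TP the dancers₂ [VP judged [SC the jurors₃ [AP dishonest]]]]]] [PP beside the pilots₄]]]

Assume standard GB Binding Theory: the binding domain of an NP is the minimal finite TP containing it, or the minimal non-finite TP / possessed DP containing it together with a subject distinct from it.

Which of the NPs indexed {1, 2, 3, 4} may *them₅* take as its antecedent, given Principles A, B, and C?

{4}

*them* is a pronoun, so Principle B applies: it must be free in its binding domain.
Binding domain of *them₅*: the matrix TP, whose subject is the delegates₁.
*the delegates₁* c-commands the pronoun within its binding domain → coindexation would violate Principle B.
*the dancers₂*: the pronoun c-commands this R-expression → coindexation would violate Principle C on *the dancers₂*.
*the jurors₃*: the pronoun c-commands this R-expression → coindexation would violate Principle C on *the jurors₃*.
*the pilots₄* and the pronoun do not c-command one another → neither Principle B nor Principle C is at stake; coindexation permitted.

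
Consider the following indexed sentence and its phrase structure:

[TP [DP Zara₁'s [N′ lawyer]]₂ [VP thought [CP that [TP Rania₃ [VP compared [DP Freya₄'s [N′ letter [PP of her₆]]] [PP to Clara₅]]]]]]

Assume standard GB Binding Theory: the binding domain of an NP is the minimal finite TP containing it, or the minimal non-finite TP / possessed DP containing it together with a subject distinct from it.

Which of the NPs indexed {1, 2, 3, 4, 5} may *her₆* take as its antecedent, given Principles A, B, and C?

{1, 2, 3, 5}

*her* is a pronoun, so Principle B applies: it must be free in its binding domain.
Binding domain of *her₆*: the possessed DP, whose subject is Freya₄.
*Zara₁* and the pronoun do not c-command one another → neither Principle B nor Principle C is at stake; coindexation permitted.
*[Zara₁'s lawyer]₂* c-commands the pronoun but from outside its binding domain, and is not c-commanded by it → coindexation permitted.
*Rania₃* c-commands the pronoun but from outside its binding domain, and is not c-commanded by it → coindexation permitted.
*Freya₄* c-commands the pronoun within its binding domain → coindexation would violate Principle B.
*Clara₅* and the pronoun do not c-command one another → neither Principle B nor Principle C is at stake; coindexation permitted.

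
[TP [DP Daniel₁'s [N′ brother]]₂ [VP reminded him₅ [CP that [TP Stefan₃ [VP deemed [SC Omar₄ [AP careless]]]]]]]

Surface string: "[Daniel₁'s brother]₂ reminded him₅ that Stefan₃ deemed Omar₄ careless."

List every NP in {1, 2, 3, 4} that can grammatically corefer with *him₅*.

*him* is a pronoun, so Principle B applies: it must be free in its binding domain.
Binding domain of *him₅*: the matrix TP, whose subject is [Daniel₁'s brother]₂.
*Daniel₁* and the pronoun do not c-command one another → neither Principle B nor Principle C is at stake; coindexation permitted.
*[Daniel₁'s brother]₂* c-commands the pronoun within its binding domain → coindexation would violate Principle B.
*Stefan₃*: the pronoun c-commands this R-expression → coindexation would violate Principle C on *Stefan₃*.
*Omar₄*: the pronoun c-commands this R-expression → coindexation would violate Principle C on *Omar₄*.

{1}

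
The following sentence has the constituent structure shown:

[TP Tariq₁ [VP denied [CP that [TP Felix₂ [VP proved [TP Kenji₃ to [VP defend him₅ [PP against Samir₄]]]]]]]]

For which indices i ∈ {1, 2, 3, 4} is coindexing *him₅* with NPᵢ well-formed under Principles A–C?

{1, 2}

*him* is a pronoun, so Principle B applies: it must be free in its binding domain.
Binding domain of *him₅*: the embedded TP, whose subject is Kenji₃.
*Tariq₁* c-commands the pronoun but from outside its binding domain, and is not c-commanded by it → coindexation permitted.
*Felix₂* c-commands the pronoun but from outside its binding domain, and is not c-commanded by it → coindexation permitted.
*Kenji₃* c-commands the pronoun within its binding domain → coindexation would violate Principle B.
*Samir₄*: the pronoun c-commands this R-expression → coindexation would violate Principle C on *Samir₄*.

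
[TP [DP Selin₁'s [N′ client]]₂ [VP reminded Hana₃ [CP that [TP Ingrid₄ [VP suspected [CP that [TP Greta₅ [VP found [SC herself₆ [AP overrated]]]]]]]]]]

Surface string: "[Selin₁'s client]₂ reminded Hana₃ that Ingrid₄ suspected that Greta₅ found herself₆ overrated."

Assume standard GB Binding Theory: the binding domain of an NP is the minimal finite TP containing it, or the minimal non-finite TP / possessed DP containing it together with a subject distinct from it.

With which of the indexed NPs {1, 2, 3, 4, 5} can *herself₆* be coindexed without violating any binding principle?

*herself* is an anaphor, so Principle A applies: it must be bound in its binding domain.
Binding domain of *herself₆*: the embedded TP, whose subject is Greta₅.
*Selin₁* does not c-command the anaphor → cannot bind it.
*[Selin₁'s client]₂* c-commands the anaphor but is outside its binding domain → cannot satisfy Principle A.
*Hana₃* c-commands the anaphor but is outside its binding domain → cannot satisfy Principle A.
*Ingrid₄* c-commands the anaphor but is outside its binding domain → cannot satisfy Principle A.
*Greta₅* c-commands the anaphor within its binding domain → licit binder.

{5}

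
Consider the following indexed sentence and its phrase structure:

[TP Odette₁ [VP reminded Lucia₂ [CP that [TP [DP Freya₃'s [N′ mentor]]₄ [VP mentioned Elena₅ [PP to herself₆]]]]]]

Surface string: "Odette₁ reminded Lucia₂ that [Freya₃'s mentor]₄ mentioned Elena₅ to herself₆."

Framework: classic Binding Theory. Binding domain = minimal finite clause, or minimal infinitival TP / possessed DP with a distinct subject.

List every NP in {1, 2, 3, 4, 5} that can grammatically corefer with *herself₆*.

{4, 5}

*herself* is an anaphor, so Principle A applies: it must be bound in its binding domain.
Binding domain of *herself₆*: the embedded TP, whose subject is [Freya₃'s mentor]₄.
*Odette₁* c-commands the anaphor but is outside its binding domain → cannot satisfy Principle A.
*Lucia₂* c-commands the anaphor but is outside its binding domain → cannot satisfy Principle A.
*Freya₃* does not c-command the anaphor → cannot bind it.
*[Freya₃'s mentor]₄* c-commands the anaphor within its binding domain → licit binder.
*Elena₅* c-commands the anaphor within its binding domain → licit binder.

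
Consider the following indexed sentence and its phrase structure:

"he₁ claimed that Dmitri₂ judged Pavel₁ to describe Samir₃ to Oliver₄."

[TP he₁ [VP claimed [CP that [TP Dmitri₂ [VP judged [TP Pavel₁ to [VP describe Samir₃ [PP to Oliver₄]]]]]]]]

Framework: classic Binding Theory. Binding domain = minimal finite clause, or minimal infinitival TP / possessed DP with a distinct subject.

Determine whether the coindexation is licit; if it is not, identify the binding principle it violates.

The two coindexed NPs are *he₁* and *Pavel₁*.
*Pavel₁* is an R-expression. Principle C requires it to be free everywhere.
*he₁* c-commands it and carries the same index.
The R-expression is bound → Principle C violation.

Principle C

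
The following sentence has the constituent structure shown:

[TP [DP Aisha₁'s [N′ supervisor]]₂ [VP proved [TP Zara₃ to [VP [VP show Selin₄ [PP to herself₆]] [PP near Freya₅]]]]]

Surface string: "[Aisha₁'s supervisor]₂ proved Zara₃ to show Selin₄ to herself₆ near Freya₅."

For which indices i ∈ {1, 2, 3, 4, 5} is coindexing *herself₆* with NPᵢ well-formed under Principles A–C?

*herself* is an anaphor, so Principle A applies: it must be bound in its binding domain.
Binding domain of *herself₆*: the embedded TP, whose subject is Zara₃.
*Aisha₁* does not c-command the anaphor → cannot bind it.
*[Aisha₁'s supervisor]₂* c-commands the anaphor but is outside its binding domain → cannot satisfy Principle A.
*Zara₃* c-commands the anaphor within its binding domain → licit binder.
*Selin₄* c-commands the anaphor within its binding domain → licit binder.
*Freya₅* does not c-command the anaphor → cannot bind it.

{3, 4}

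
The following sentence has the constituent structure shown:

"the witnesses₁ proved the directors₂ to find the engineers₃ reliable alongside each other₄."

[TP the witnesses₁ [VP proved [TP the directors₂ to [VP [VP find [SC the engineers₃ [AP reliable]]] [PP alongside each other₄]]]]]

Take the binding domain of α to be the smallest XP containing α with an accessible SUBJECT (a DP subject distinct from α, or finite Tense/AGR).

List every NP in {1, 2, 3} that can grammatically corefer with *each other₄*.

*each other* is an anaphor, so Principle A applies: it must be bound in its binding domain.
Binding domain of *each other₄*: the embedded TP, whose subject is the directors₂.
*the witnesses₁* c-commands the anaphor but is outside its binding domain → cannot satisfy Principle A.
*the directors₂* c-commands the anaphor within its binding domain → licit binder.
*the engineers₃* does not c-command the anaphor → cannot bind it.

{2}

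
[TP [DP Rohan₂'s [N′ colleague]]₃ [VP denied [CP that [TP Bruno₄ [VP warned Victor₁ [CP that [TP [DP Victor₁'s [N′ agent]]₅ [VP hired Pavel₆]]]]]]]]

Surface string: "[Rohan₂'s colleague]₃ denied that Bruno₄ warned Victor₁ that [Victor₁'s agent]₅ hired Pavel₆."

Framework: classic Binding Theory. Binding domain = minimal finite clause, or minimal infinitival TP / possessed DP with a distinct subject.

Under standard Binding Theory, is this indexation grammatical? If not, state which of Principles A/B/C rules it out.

The two coindexed NPs are *Victor₁* (the higher occurrence) and *Victor₁* (the lower occurrence).
*Victor₁* (the lower occurrence) is an R-expression. Principle C requires it to be free everywhere.
*Victor₁* (the higher occurrence) c-commands it and carries the same index.
The R-expression is bound → Principle C violation.

Principle C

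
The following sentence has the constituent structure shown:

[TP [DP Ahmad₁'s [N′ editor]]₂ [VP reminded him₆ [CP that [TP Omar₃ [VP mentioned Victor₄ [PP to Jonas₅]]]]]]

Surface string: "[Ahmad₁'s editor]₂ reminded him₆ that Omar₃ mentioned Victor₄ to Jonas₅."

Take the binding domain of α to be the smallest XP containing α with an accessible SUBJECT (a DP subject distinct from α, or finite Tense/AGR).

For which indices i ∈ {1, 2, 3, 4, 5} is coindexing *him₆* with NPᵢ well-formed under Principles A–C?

*him* is a pronoun, so Principle B applies: it must be free in its binding domain.
Binding domain of *him₆*: the matrix TP, whose subject is [Ahmad₁'s editor]₂.
*Ahmad₁* and the pronoun do not c-command one another → neither Principle B nor Principle C is at stake; coindexation permitted.
*[Ahmad₁'s editor]₂* c-commands the pronoun within its binding domain → coindexation would violate Principle B.
*Omar₃*: the pronoun c-commands this R-expression → coindexation would violate Principle C on *Omar₃*.
*Victor₄*: the pronoun c-commands this R-expression → coindexation would violate Principle C on *Victor₄*.
*Jonas₅*: the pronoun c-commands this R-expression → coindexation would violate Principle C on *Jonas₅*.

{1}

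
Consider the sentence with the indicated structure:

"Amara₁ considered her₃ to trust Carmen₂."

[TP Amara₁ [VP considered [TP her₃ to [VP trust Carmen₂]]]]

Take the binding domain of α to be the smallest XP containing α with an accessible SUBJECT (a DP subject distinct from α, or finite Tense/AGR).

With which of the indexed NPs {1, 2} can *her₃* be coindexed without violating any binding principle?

*her* is a pronoun, so Principle B applies: it must be free in its binding domain.
Binding domain of *her₃*: the matrix TP, whose subject is Amara₁.
*Amara₁* c-commands the pronoun within its binding domain → coindexation would violate Principle B.
*Carmen₂*: the pronoun c-commands this R-expression → coindexation would violate Principle C on *Carmen₂*.

none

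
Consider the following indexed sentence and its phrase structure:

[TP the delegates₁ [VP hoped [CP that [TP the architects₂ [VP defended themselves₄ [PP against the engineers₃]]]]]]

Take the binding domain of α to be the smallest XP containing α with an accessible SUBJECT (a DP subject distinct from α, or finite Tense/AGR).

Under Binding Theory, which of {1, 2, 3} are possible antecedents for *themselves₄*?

*themselves* is an anaphor, so Principle A applies: it must be bound in its binding domain.
Binding domain of *themselves₄*: the embedded TP, whose subject is the architects₂.
*the delegates₁* c-commands the anaphor but is outside its binding domain → cannot satisfy Principle A.
*the architects₂* c-commands the anaphor within its binding domain → licit binder.
*the engineers₃* does not c-command the anaphor → cannot bind it.

{2}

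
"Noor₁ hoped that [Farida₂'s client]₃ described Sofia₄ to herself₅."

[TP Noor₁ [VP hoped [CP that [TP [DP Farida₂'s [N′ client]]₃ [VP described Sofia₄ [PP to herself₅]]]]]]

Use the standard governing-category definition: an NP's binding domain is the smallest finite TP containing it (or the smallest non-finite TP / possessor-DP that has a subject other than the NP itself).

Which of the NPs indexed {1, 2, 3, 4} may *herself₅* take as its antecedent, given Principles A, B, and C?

{3, 4}

*herself* is an anaphor, so Principle A applies: it must be bound in its binding domain.
Binding domain of *herself₅*: the embedded TP, whose subject is [Farida₂'s client]₃.
*Noor₁* c-commands the anaphor but is outside its binding domain → cannot satisfy Principle A.
*Farida₂* does not c-command the anaphor → cannot bind it.
*[Farida₂'s client]₃* c-commands the anaphor within its binding domain → licit binder.
*Sofia₄* c-commands the anaphor within its binding domain → licit binder.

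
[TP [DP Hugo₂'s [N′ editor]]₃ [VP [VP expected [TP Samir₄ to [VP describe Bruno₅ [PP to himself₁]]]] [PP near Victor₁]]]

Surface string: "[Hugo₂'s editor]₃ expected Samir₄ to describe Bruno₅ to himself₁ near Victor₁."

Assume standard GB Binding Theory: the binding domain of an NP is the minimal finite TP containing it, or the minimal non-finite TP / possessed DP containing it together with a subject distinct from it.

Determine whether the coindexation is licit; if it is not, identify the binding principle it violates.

The two coindexed NPs are *Victor₁* and *himself₁*.
*himself₁* is an anaphor. Principle A requires it to be bound within its binding domain — the embedded TP, whose subject is Samir₄.
Within that domain it is c-commanded by *Samir₄*, *Bruno₅*, none of which share its index.
*Victor₁* does not c-command the anaphor at all.
The anaphor is unbound in its domain → Principle A violation.

Principle A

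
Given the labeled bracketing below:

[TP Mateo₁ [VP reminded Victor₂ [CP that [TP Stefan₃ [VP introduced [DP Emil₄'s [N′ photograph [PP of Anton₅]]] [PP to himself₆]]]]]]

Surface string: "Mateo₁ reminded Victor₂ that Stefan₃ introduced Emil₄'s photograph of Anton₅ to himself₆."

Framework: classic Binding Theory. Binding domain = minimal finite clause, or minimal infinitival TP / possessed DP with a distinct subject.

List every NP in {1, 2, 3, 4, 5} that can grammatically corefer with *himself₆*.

*himself* is an anaphor, so Principle A applies: it must be bound in its binding domain.
Binding domain of *himself₆*: the embedded TP, whose subject is Stefan₃.
*Mateo₁* c-commands the anaphor but is outside its binding domain → cannot satisfy Principle A.
*Victor₂* c-commands the anaphor but is outside its binding domain → cannot satisfy Principle A.
*Stefan₃* c-commands the anaphor within its binding domain → licit binder.
*Emil₄* does not c-command the anaphor → cannot bind it.
*Anton₅* does not c-command the anaphor → cannot bind it.

{3}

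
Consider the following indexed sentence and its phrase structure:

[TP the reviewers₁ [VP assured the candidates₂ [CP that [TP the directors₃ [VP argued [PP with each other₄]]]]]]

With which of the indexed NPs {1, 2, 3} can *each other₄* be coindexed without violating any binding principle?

{3}

*each other* is an anaphor, so Principle A applies: it must be bound in its binding domain.
Binding domain of *each other₄*: the embedded TP, whose subject is the directors₃.
*the reviewers₁* c-commands the anaphor but is outside its binding domain → cannot satisfy Principle A.
*the candidates₂* c-commands the anaphor but is outside its binding domain → cannot satisfy Principle A.
*the directors₃* c-commands the anaphor within its binding domain → licit binder.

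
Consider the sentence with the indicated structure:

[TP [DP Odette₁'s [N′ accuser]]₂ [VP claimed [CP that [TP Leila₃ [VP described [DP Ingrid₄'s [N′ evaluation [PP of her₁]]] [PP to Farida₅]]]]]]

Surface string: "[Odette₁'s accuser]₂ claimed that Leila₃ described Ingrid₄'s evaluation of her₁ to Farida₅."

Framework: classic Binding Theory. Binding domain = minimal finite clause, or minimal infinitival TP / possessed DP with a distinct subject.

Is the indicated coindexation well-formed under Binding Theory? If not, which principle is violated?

The two coindexed NPs are *Odette₁* and *her₁*.
*her₁* is a pronoun; its binding domain is the possessed DP, whose subject is Ingrid₄. Within that domain it is c-commanded only by *Ingrid₄*, which carries a different index — the pronoun is free locally, so Principle B holds.
*Odette₁* is an R-expression; *her₁* does not c-command it, and no other NP shares its index, so Principle C is satisfied.
All principles are respected.

grammatical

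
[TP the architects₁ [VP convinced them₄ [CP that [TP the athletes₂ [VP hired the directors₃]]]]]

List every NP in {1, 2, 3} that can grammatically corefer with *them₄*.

*them* is a pronoun, so Principle B applies: it must be free in its binding domain.
Binding domain of *them₄*: the matrix TP, whose subject is the architects₁.
*the architects₁* c-commands the pronoun within its binding domain → coindexation would violate Principle B.
*the athletes₂*: the pronoun c-commands this R-expression → coindexation would violate Principle C on *the athletes₂*.
*the directors₃*: the pronoun c-commands this R-expression → coindexation would violate Principle C on *the directors₃*.

none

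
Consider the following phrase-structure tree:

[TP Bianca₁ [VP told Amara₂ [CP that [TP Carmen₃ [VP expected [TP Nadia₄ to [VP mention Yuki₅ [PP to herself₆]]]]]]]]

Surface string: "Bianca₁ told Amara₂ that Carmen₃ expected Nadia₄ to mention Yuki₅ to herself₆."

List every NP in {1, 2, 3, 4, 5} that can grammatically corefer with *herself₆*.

{4, 5}

*herself* is an anaphor, so Principle A applies: it must be bound in its binding domain.
Binding domain of *herself₆*: the embedded TP, whose subject is Nadia₄.
*Bianca₁* c-commands the anaphor but is outside its binding domain → cannot satisfy Principle A.
*Amara₂* c-commands the anaphor but is outside its binding domain → cannot satisfy Principle A.
*Carmen₃* c-commands the anaphor but is outside its binding domain → cannot satisfy Principle A.
*Nadia₄* c-commands the anaphor within its binding domain → licit binder.
*Yuki₅* c-commands the anaphor within its binding domain → licit binder.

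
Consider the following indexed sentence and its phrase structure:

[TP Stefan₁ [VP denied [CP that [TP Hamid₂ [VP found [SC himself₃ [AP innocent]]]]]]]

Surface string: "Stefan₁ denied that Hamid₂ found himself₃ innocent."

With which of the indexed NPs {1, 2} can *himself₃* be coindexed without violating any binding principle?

{2}

*himself* is an anaphor, so Principle A applies: it must be bound in its binding domain.
Binding domain of *himself₃*: the embedded TP, whose subject is Hamid₂.
*Stefan₁* c-commands the anaphor but is outside its binding domain → cannot satisfy Principle A.
*Hamid₂* c-commands the anaphor within its binding domain → licit binder.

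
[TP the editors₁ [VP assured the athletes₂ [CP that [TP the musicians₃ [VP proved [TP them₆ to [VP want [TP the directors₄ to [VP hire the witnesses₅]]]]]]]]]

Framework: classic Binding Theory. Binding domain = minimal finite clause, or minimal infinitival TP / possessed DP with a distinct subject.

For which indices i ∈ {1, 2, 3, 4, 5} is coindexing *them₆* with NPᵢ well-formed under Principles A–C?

*them* is a pronoun, so Principle B applies: it must be free in its binding domain.
Binding domain of *them₆*: the embedded TP, whose subject is the musicians₃.
*the editors₁* c-commands the pronoun but from outside its binding domain, and is not c-commanded by it → coindexation permitted.
*the athletes₂* c-commands the pronoun but from outside its binding domain, and is not c-commanded by it → coindexation permitted.
*the musicians₃* c-commands the pronoun within its binding domain → coindexation would violate Principle B.
*the directors₄*: the pronoun c-commands this R-expression → coindexation would violate Principle C on *the directors₄*.
*the witnesses₅*: the pronoun c-commands this R-expression → coindexation would violate Principle C on *the witnesses₅*.

{1, 2}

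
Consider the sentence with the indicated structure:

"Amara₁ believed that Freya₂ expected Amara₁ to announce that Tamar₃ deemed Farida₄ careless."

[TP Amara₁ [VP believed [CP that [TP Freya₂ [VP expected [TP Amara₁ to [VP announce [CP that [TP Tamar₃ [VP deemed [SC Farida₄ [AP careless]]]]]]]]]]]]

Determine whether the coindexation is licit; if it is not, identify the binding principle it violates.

The two coindexed NPs are *Amara₁* (the higher occurrence) and *Amara₁* (the lower occurrence).
*Amara₁* (the lower occurrence) is an R-expression. Principle C requires it to be free everywhere.
*Amara₁* (the higher occurrence) c-commands it and carries the same index.
The R-expression is bound → Principle C violation.

Principle C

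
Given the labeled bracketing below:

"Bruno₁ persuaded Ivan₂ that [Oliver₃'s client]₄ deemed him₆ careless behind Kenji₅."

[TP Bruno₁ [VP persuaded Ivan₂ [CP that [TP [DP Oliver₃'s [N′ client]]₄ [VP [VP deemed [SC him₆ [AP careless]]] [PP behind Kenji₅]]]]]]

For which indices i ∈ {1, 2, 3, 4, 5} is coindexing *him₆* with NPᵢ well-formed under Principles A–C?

*him* is a pronoun, so Principle B applies: it must be free in its binding domain.
Binding domain of *him₆*: the embedded TP, whose subject is [Oliver₃'s client]₄.
*Bruno₁* c-commands the pronoun but from outside its binding domain, and is not c-commanded by it → coindexation permitted.
*Ivan₂* c-commands the pronoun but from outside its binding domain, and is not c-commanded by it → coindexation permitted.
*Oliver₃* and the pronoun do not c-command one another → neither Principle B nor Principle C is at stake; coindexation permitted.
*[Oliver₃'s client]₄* c-commands the pronoun within its binding domain → coindexation would violate Principle B.
*Kenji₅* and the pronoun do not c-command one another → neither Principle B nor Principle C is at stake; coindexation permitted.

{1, 2, 3, 5}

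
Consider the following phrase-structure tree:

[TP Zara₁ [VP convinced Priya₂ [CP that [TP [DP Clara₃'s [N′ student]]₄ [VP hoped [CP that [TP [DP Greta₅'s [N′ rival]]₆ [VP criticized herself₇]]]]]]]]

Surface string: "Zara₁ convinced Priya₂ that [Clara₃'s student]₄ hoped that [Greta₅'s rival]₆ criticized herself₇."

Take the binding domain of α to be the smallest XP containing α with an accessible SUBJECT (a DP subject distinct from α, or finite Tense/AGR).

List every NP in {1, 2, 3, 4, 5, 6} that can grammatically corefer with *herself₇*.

{6}

*herself* is an anaphor, so Principle A applies: it must be bound in its binding domain.
Binding domain of *herself₇*: the embedded TP, whose subject is [Greta₅'s rival]₆.
*Zara₁* c-commands the anaphor but is outside its binding domain → cannot satisfy Principle A.
*Priya₂* c-commands the anaphor but is outside its binding domain → cannot satisfy Principle A.
*Clara₃* does not c-command the anaphor → cannot bind it.
*[Clara₃'s student]₄* c-commands the anaphor but is outside its binding domain → cannot satisfy Principle A.
*Greta₅* does not c-command the anaphor → cannot bind it.
*[Greta₅'s rival]₆* c-commands the anaphor within its binding domain → licit binder.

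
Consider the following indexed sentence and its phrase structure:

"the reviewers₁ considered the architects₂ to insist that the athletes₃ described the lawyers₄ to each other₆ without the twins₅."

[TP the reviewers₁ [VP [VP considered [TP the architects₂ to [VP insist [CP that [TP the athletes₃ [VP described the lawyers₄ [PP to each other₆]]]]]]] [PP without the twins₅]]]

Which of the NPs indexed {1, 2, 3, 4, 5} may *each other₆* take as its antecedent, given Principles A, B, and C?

*each other* is an anaphor, so Principle A applies: it must be bound in its binding domain.
Binding domain of *each other₆*: the embedded TP, whose subject is the athletes₃.
*the reviewers₁* c-commands the anaphor but is outside its binding domain → cannot satisfy Principle A.
*the architects₂* c-commands the anaphor but is outside its binding domain → cannot satisfy Principle A.
*the athletes₃* c-commands the anaphor within its binding domain → licit binder.
*the lawyers₄* c-commands the anaphor within its binding domain → licit binder.
*the twins₅* does not c-command the anaphor → cannot bind it.

{3, 4}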